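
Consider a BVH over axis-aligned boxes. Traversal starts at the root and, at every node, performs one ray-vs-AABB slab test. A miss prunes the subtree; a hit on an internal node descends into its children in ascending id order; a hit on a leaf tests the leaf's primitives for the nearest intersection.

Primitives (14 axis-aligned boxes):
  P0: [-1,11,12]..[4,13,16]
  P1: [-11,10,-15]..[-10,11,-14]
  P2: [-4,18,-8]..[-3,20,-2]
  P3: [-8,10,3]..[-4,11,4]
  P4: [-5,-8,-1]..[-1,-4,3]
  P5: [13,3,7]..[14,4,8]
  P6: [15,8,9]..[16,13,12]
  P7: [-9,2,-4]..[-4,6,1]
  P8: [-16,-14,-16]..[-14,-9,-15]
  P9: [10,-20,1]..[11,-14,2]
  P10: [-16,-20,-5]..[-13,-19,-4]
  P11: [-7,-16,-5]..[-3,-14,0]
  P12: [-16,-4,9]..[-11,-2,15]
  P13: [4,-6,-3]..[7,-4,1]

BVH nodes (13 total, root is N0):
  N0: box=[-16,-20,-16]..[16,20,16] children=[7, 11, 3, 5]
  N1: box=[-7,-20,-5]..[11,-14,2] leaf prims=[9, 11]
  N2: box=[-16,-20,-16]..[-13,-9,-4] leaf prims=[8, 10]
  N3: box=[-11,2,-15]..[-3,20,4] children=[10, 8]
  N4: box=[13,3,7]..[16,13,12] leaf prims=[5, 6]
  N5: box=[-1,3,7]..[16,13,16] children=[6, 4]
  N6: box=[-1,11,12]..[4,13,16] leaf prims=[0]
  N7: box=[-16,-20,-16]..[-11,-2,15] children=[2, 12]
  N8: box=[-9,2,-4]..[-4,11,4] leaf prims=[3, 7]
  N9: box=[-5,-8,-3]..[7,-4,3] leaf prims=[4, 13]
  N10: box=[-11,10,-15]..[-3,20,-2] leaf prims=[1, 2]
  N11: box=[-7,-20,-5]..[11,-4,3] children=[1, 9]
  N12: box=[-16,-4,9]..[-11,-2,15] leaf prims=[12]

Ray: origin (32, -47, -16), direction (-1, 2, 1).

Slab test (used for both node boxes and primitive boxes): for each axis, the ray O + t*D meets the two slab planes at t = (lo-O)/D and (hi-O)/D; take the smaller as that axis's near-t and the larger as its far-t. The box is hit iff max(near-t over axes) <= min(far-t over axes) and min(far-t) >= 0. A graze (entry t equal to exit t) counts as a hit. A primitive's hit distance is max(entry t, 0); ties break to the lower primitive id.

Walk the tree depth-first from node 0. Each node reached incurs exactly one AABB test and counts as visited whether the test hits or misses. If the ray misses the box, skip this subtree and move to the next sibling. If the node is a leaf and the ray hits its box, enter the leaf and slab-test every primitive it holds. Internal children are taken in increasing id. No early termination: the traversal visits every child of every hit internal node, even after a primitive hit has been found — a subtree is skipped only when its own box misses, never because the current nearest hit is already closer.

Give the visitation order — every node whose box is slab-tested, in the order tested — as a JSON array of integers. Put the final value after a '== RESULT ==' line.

Traverse from the root:
N0 x:[16,48] y:[27/2,67/2] z:[0,32] -> hit [16,32], descend [3, 5, 7, 11]
  N3 x:[35,43] y:[49/2,67/2] z:[1,20] -> miss, prune
  N5 x:[16,33] y:[25,30] z:[23,32] -> hit [25,30], descend [4, 6]
    N4 x:[16,19] y:[25,30] z:[23,28] -> miss, prune
    N6 x:[28,33] y:[29,30] z:[28,32] -> hit [29,30] leaf, test {P0@t=29}
  N7 x:[43,48] y:[27/2,45/2] z:[0,31] -> miss, prune
  N11 x:[21,39] y:[27/2,43/2] z:[11,19] -> miss, prune

order=[0, 3, 5, 4, 6, 7, 11]  |boxes|=7  |leaves|=1  hit=P0

== RESULT ==
[0, 3, 5, 4, 6, 7, 11]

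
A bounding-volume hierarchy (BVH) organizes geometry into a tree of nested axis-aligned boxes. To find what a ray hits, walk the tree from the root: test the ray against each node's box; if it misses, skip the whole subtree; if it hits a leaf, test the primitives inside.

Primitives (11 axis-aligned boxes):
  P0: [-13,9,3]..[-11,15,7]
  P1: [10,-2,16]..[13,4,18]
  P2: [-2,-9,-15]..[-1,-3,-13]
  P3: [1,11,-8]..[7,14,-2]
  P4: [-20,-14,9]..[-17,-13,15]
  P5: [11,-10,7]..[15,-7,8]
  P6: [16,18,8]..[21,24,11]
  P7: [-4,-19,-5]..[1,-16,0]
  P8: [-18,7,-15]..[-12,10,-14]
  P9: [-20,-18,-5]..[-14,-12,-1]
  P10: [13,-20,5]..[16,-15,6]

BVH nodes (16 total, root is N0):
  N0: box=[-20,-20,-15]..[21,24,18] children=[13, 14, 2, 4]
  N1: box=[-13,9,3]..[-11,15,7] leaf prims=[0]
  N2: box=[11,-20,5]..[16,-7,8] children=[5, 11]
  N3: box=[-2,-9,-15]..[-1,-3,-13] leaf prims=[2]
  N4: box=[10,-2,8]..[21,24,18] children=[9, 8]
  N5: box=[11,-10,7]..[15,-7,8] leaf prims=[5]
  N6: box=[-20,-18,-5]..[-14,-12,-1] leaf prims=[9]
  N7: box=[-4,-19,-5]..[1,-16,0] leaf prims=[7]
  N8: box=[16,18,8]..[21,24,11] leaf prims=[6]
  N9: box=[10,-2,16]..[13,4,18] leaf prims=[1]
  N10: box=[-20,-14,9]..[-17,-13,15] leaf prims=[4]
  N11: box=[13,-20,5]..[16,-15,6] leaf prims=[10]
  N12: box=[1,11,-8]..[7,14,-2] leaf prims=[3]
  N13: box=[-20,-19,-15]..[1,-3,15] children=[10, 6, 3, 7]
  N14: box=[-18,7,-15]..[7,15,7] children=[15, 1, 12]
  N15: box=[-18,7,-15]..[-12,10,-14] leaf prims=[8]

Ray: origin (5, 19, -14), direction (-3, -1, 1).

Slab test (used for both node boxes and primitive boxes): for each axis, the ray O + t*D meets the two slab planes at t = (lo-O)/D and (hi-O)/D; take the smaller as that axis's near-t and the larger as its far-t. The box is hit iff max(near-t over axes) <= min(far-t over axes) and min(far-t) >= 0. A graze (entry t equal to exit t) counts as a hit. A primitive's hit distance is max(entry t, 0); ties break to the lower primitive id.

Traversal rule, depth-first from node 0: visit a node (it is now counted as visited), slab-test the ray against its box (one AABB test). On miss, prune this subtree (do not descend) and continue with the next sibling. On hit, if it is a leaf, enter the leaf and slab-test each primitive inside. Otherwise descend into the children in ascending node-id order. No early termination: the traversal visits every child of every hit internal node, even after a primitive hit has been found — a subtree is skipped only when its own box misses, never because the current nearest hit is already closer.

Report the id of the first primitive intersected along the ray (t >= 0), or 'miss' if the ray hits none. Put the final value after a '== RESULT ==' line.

Walk:
N0 x:[-16/3,25/3] y:[-5,39] z:[-1,32] -> hit [-1,25/3], descend [2, 4, 13, 14]
  N2 x:[-11/3,-2] y:[26,39] z:[19,22] -> miss, prune
  N4 x:[-16/3,-5/3] y:[-5,21] z:[22,32] -> miss, prune
  N13 x:[4/3,25/3] y:[22,38] z:[-1,29] -> miss, prune
  N14 x:[-2/3,23/3] y:[4,12] z:[-1,21] -> hit [4,23/3], descend [1, 12, 15]
    N1 x:[16/3,6] y:[4,10] z:[17,21] -> miss, prune
    N12 x:[-2/3,4/3] y:[5,8] z:[6,12] -> miss, prune
    N15 x:[17/3,23/3] y:[9,12] z:[-1,0] -> miss, prune

Summary -> nodes [0, 2, 4, 13, 14, 1, 12, 15]; box-tests=8; leaf-entries=0; first=miss

== RESULT ==
miss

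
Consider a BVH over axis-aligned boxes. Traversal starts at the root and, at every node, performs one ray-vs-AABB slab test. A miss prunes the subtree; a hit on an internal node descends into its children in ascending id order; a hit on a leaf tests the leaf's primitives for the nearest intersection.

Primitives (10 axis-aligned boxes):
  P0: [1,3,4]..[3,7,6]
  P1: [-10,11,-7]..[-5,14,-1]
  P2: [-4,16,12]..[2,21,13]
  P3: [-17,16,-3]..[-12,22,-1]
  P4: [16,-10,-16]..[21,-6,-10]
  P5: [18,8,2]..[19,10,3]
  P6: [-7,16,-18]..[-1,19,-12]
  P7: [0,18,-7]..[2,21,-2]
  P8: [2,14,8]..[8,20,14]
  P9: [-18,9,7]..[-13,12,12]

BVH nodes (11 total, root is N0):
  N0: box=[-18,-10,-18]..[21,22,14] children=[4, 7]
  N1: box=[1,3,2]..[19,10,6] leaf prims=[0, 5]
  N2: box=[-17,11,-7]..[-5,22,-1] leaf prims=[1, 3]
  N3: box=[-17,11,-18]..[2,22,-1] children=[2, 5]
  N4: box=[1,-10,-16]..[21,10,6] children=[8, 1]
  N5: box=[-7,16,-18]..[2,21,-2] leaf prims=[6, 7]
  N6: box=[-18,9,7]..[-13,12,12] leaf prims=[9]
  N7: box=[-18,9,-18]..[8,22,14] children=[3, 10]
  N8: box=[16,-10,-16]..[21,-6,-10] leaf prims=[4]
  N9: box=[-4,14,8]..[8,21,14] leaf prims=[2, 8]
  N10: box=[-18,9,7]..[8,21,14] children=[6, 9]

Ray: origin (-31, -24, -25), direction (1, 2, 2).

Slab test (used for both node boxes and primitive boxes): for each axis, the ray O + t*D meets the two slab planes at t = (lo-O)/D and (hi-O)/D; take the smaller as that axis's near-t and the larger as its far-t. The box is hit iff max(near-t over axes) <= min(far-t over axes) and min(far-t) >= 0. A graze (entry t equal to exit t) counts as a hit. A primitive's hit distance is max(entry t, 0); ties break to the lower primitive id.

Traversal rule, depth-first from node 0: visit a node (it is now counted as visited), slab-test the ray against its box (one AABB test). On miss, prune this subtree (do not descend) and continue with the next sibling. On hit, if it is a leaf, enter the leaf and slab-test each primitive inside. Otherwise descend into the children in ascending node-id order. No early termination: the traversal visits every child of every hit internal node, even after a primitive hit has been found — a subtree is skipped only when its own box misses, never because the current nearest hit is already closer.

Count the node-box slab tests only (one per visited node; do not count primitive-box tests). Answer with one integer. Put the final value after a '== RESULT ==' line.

Walk:
N0 x:[13,52] y:[7,23] z:[7/2,39/2] -> hit [13,39/2], descend [4, 7]
  N4 x:[32,52] y:[7,17] z:[9/2,31/2] -> miss, prune
  N7 x:[13,39] y:[33/2,23] z:[7/2,39/2] -> hit [33/2,39/2], descend [3, 10]
    N3 x:[14,33] y:[35/2,23] z:[7/2,12] -> miss, prune
    N10 x:[13,39] y:[33/2,45/2] z:[16,39/2] -> hit [33/2,39/2], descend [6, 9]
      N6 x:[13,18] y:[33/2,18] z:[16,37/2] -> hit [33/2,18] leaf, test {P9@t=33/2}
      N9 x:[27,39] y:[19,45/2] z:[33/2,39/2] -> miss, prune

Summary -> nodes [0, 4, 7, 3, 10, 6, 9]; box-tests=7; leaf-entries=1; first=P9

== RESULT ==
7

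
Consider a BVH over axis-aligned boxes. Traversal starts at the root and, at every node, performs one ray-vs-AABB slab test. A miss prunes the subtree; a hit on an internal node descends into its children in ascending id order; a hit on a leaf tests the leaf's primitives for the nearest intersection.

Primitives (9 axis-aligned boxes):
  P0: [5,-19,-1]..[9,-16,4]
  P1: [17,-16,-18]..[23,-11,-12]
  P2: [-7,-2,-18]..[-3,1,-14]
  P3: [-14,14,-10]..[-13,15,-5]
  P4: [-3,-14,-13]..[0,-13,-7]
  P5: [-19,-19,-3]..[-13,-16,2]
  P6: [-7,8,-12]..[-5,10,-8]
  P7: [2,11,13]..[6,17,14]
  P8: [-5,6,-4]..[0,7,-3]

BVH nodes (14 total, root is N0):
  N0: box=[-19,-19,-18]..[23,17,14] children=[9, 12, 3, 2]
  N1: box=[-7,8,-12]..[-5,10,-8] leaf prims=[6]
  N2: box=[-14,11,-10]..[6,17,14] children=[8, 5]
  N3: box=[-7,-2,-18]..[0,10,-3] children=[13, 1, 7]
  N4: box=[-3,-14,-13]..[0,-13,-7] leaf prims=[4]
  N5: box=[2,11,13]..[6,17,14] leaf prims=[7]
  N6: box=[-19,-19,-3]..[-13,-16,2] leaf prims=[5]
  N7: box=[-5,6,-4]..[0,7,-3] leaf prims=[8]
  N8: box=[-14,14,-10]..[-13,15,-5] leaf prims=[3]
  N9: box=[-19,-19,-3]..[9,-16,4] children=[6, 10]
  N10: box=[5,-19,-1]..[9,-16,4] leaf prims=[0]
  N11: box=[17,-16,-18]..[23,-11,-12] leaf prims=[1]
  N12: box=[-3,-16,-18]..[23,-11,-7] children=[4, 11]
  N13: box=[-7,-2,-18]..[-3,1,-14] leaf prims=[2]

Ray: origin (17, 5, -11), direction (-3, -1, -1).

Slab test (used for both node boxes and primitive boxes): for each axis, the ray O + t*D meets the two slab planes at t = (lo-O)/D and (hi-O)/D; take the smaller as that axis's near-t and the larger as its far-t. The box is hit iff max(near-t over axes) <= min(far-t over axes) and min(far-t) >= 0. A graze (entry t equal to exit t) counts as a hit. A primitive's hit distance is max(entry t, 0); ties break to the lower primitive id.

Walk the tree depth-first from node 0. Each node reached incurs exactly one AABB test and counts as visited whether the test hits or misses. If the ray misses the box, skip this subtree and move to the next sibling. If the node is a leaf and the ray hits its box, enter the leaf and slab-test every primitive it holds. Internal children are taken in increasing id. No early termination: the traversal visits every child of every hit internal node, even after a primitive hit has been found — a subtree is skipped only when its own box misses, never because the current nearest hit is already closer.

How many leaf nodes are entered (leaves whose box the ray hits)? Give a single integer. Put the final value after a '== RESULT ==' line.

Trace the traversal:
N0 x:[-2,12] y:[-12,24] z:[-25,7] -> hit [-2,7], descend [2, 3, 9, 12]
  N2 x:[11/3,31/3] y:[-12,-6] z:[-25,-1] -> miss, prune
  N3 x:[17/3,8] y:[-5,7] z:[-8,7] -> hit [17/3,7], descend [1, 7, 13]
    N1 x:[22/3,8] y:[-5,-3] z:[-3,1] -> miss, prune
    N7 x:[17/3,22/3] y:[-2,-1] z:[-8,-7] -> miss, prune
    N13 x:[20/3,8] y:[4,7] z:[3,7] -> hit [20/3,7] leaf, test {P2@t=20/3}
  N9 x:[8/3,12] y:[21,24] z:[-15,-8] -> miss, prune
  N12 x:[-2,20/3] y:[16,21] z:[-4,7] -> miss, prune

Visited [0, 2, 3, 1, 7, 13, 9, 12]. Tests: 8 box, 1 leaf. Nearest: P2.

== RESULT ==
1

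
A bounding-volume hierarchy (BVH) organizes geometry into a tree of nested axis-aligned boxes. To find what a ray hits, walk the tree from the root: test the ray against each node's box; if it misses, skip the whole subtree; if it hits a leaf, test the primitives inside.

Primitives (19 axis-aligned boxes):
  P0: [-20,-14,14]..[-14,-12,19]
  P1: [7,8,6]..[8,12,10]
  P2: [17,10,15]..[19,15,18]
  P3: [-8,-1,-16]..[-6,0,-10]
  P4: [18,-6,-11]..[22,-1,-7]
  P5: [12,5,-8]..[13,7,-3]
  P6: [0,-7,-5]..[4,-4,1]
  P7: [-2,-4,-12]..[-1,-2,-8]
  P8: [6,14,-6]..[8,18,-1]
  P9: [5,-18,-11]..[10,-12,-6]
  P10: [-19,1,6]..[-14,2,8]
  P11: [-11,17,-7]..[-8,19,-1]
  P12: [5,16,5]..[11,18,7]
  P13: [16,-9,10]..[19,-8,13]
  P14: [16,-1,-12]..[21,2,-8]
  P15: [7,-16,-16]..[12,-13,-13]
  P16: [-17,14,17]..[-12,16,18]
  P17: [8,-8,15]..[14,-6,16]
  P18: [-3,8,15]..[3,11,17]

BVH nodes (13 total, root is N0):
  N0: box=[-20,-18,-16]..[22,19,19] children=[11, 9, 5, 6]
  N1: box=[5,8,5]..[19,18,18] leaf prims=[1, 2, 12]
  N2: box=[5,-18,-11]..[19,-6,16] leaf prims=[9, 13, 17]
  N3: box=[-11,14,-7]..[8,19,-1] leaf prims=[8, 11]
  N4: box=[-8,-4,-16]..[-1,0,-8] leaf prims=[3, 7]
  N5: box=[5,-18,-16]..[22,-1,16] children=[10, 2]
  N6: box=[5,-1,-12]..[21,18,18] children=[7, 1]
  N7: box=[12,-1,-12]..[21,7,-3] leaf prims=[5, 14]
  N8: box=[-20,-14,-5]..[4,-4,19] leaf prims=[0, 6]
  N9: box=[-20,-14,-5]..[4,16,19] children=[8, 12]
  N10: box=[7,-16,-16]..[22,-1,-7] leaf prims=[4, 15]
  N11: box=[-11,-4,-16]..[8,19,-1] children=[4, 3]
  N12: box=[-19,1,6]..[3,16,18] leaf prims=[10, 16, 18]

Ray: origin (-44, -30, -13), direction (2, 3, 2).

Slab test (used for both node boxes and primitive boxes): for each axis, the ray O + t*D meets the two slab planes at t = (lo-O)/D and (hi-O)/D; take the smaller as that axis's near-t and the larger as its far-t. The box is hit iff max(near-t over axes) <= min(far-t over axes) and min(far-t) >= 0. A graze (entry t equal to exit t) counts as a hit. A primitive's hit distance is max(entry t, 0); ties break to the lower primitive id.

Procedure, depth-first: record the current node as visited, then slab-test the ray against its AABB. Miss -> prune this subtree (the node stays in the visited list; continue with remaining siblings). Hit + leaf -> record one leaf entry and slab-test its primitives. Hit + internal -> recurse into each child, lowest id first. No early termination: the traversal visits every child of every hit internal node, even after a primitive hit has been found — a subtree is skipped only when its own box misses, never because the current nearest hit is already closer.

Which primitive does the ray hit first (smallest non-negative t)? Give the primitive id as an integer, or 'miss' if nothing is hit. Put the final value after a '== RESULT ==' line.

Walk:
N0 x:[12,33] y:[4,49/3] z:[-3/2,16] -> hit [12,16], descend [5, 6, 9, 11]
  N5 x:[49/2,33] y:[4,29/3] z:[-3/2,29/2] -> miss, prune
  N6 x:[49/2,65/2] y:[29/3,16] z:[1/2,31/2] -> miss, prune
  N9 x:[12,24] y:[16/3,46/3] z:[4,16] -> hit [12,46/3], descend [8, 12]
    N8 x:[12,24] y:[16/3,26/3] z:[4,16] -> miss, prune
    N12 x:[25/2,47/2] y:[31/3,46/3] z:[19/2,31/2] -> hit [25/2,46/3] leaf, test {P10(miss), P16@t=15, P18(miss)}
  N11 x:[33/2,26] y:[26/3,49/3] z:[-3/2,6] -> miss, prune

7 AABB tests over nodes [0, 5, 6, 9, 8, 12, 11]; 1 leaf entered; closest P16.

== RESULT ==
16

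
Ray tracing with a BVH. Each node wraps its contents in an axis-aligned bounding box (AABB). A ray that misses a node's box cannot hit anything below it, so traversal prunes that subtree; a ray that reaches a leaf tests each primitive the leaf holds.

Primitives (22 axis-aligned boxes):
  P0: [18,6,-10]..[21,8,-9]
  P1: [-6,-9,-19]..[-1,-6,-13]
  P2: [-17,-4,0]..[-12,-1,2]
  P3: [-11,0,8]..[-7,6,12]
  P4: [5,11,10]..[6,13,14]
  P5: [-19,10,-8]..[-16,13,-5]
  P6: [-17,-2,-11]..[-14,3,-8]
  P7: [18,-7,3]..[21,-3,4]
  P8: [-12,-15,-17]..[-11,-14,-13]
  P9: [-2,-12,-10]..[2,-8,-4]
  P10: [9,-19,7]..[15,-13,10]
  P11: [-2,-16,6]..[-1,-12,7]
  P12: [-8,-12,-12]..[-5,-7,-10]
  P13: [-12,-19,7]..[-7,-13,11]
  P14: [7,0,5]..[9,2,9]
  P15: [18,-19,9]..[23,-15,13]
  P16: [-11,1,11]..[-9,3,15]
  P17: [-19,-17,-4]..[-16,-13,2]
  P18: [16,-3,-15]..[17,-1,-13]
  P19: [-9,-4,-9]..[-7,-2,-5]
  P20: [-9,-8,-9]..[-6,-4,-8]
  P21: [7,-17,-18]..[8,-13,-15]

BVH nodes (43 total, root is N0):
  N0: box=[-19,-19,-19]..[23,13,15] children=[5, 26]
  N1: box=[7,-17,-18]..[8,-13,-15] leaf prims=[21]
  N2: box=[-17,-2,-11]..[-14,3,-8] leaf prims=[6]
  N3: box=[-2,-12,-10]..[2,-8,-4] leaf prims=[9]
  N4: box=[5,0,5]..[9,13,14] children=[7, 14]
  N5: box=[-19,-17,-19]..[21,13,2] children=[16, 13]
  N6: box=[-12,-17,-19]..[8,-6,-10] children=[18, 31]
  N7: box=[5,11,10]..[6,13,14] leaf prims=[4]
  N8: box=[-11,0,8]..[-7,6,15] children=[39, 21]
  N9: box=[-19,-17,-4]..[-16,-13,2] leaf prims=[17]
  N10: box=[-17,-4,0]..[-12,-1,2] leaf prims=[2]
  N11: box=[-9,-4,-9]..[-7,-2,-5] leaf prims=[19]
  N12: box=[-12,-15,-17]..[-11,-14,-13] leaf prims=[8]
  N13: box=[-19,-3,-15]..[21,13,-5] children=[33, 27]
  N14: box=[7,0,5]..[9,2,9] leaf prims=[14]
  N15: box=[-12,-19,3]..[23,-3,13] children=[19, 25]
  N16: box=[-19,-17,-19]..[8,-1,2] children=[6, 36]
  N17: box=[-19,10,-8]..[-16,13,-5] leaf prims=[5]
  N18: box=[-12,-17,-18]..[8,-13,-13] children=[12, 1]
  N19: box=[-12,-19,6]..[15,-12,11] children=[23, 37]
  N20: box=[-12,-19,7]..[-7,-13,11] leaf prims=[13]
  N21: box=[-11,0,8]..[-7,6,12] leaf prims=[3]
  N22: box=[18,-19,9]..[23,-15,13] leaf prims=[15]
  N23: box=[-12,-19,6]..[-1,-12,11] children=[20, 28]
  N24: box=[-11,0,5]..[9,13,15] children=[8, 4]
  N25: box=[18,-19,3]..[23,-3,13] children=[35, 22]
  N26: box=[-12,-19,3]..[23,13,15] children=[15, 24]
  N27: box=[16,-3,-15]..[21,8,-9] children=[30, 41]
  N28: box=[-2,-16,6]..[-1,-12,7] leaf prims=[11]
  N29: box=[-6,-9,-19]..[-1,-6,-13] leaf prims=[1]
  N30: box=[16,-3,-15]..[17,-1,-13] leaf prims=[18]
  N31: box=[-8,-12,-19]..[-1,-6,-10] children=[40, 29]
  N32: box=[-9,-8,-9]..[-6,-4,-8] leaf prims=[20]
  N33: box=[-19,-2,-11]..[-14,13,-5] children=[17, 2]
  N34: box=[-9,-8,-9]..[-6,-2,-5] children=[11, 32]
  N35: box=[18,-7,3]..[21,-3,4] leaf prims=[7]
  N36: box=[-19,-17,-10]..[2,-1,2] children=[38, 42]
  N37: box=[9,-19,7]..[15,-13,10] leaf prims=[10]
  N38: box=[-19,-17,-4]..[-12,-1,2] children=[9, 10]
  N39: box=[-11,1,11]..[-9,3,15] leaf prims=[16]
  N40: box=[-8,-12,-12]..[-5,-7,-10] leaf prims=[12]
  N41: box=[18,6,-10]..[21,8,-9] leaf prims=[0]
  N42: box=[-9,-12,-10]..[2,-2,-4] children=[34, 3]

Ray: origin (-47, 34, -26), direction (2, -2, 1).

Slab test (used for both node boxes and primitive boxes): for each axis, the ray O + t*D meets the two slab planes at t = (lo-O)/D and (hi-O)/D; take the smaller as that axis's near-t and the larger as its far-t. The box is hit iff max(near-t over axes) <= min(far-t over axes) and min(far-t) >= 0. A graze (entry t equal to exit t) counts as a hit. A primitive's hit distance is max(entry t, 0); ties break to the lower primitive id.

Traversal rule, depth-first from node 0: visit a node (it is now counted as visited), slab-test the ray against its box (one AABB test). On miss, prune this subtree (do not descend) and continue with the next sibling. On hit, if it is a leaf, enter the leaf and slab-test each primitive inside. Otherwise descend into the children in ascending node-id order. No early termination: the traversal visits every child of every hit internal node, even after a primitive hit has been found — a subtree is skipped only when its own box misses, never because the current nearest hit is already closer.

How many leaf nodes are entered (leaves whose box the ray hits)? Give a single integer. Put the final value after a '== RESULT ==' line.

Trace the traversal:
N0 x:[14,35] y:[21/2,53/2] z:[7,41] -> hit [14,53/2], descend [5, 26]
  N5 x:[14,34] y:[21/2,51/2] z:[7,28] -> hit [14,51/2], descend [13, 16]
    N13 x:[14,34] y:[21/2,37/2] z:[11,21] -> hit [14,37/2], descend [27, 33]
      N27 x:[63/2,34] y:[13,37/2] z:[11,17] -> miss, prune
      N33 x:[14,33/2] y:[21/2,18] z:[15,21] -> hit [15,33/2], descend [2, 17]
        N2 x:[15,33/2] y:[31/2,18] z:[15,18] -> hit [31/2,33/2] leaf, test {P6@t=31/2}
        N17 x:[14,31/2] y:[21/2,12] z:[18,21] -> miss, prune
    N16 x:[14,55/2] y:[35/2,51/2] z:[7,28] -> hit [35/2,51/2], descend [6, 36]
      N6 x:[35/2,55/2] y:[20,51/2] z:[7,16] -> miss, prune
      N36 x:[14,49/2] y:[35/2,51/2] z:[16,28] -> hit [35/2,49/2], descend [38, 42]
        N38 x:[14,35/2] y:[35/2,51/2] z:[22,28] -> miss, prune
        N42 x:[19,49/2] y:[18,23] z:[16,22] -> hit [19,22], descend [3, 34]
          N3 x:[45/2,49/2] y:[21,23] z:[16,22] -> miss, prune
          N34 x:[19,41/2] y:[18,21] z:[17,21] -> hit [19,41/2], descend [11, 32]
            N11 x:[19,20] y:[18,19] z:[17,21] -> hit [19,19] leaf, test {P19@t=19}
            N32 x:[19,41/2] y:[19,21] z:[17,18] -> miss, prune
  N26 x:[35/2,35] y:[21/2,53/2] z:[29,41] -> miss, prune

Summary -> nodes [0, 5, 13, 27, 33, 2, 17, 16, 6, 36, 38, 42, 3, 34, 11, 32, 26]; box-tests=17; leaf-entries=2; first=P6

== RESULT ==
2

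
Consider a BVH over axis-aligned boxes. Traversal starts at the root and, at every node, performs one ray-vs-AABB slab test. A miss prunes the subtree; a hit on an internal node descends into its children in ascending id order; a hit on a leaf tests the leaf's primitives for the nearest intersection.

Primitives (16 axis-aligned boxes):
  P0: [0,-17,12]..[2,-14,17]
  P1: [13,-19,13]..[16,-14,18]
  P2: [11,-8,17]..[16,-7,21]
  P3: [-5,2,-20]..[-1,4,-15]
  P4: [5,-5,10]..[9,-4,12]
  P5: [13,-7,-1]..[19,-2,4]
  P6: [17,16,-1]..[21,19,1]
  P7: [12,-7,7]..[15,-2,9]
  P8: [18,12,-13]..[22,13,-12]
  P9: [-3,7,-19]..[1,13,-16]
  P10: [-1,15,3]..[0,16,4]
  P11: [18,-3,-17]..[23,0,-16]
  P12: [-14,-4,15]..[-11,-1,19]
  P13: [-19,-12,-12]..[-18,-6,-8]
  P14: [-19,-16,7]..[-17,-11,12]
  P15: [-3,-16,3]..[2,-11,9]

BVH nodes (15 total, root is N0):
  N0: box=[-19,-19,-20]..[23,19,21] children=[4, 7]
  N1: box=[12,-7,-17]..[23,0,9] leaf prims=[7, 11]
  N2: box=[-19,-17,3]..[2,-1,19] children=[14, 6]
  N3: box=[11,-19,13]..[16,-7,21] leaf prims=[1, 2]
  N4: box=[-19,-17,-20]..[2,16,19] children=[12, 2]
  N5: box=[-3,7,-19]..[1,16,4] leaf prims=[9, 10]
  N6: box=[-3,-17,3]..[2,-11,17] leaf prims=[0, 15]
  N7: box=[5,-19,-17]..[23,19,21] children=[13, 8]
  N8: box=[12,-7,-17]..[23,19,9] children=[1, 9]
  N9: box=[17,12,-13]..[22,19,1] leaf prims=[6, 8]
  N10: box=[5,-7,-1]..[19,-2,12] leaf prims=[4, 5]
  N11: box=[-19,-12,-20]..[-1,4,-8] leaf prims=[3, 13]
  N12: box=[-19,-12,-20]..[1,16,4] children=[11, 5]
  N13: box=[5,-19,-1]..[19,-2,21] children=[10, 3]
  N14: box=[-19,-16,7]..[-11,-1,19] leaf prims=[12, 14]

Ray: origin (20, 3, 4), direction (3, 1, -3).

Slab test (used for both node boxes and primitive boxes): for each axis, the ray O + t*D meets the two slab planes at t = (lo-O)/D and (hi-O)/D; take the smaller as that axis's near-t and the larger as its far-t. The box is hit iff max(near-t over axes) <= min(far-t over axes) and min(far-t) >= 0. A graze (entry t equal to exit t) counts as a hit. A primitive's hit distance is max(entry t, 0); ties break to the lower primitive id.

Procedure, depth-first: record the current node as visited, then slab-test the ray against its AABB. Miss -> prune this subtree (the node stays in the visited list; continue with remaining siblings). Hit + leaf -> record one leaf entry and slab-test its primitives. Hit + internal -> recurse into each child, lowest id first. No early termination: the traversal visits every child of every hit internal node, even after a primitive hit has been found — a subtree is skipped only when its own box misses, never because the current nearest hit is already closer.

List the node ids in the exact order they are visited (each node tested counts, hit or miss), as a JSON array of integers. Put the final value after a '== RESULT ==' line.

Walk:
N0 x:[-13,1] y:[-22,16] z:[-17/3,8] -> hit [-17/3,1], descend [4, 7]
  N4 x:[-13,-6] y:[-20,13] z:[-5,8] -> miss, prune
  N7 x:[-5,1] y:[-22,16] z:[-17/3,7] -> hit [-5,1], descend [8, 13]
    N8 x:[-8/3,1] y:[-10,16] z:[-5/3,7] -> hit [-5/3,1], descend [1, 9]
      N1 x:[-8/3,1] y:[-10,-3] z:[-5/3,7] -> miss, prune
      N9 x:[-1,2/3] y:[9,16] z:[1,17/3] -> miss, prune
    N13 x:[-5,-1/3] y:[-22,-5] z:[-17/3,5/3] -> miss, prune

Visited [0, 4, 7, 8, 1, 9, 13]. Tests: 7 box, 0 leaf. Nearest: miss.

== RESULT ==
[0, 4, 7, 8, 1, 9, 13]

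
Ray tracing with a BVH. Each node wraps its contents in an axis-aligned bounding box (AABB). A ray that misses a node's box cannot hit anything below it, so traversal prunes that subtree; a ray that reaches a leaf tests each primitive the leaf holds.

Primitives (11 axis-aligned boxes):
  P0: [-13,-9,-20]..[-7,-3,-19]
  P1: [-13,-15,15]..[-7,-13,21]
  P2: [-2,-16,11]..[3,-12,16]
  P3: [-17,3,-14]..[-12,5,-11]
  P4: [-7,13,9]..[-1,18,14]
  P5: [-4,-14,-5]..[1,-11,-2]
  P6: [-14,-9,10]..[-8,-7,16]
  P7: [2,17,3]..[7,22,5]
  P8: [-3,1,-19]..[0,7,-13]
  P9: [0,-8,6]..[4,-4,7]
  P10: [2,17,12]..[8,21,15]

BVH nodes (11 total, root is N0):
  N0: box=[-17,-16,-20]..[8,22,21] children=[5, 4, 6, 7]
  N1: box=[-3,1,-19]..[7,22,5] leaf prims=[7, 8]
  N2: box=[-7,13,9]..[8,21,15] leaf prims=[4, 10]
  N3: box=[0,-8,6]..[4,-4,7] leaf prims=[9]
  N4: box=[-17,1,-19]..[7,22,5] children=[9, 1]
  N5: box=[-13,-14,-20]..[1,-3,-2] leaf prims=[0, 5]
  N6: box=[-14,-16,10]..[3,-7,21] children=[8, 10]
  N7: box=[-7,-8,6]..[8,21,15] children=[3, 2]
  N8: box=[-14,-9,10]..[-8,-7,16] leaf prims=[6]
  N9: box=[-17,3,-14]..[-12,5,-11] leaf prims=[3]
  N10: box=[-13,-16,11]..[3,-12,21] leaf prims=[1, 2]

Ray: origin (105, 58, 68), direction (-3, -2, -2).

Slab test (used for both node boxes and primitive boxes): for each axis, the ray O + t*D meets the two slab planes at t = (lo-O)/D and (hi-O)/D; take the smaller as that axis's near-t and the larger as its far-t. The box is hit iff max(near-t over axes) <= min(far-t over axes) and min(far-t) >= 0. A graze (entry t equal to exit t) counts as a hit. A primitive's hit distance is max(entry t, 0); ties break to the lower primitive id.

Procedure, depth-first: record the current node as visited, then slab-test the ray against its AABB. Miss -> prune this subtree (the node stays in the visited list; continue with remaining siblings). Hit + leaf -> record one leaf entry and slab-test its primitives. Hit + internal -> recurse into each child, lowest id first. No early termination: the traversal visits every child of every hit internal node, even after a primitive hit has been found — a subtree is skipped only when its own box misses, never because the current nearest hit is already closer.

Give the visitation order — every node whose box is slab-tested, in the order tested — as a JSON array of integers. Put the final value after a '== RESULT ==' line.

Walk:
N0 x:[97/3,122/3] y:[18,37] z:[47/2,44] -> hit [97/3,37], descend [4, 5, 6, 7]
  N4 x:[98/3,122/3] y:[18,57/2] z:[63/2,87/2] -> miss, prune
  N5 x:[104/3,118/3] y:[61/2,36] z:[35,44] -> hit [35,36] leaf, test {P0(miss), P5@t=35}
  N6 x:[34,119/3] y:[65/2,37] z:[47/2,29] -> miss, prune
  N7 x:[97/3,112/3] y:[37/2,33] z:[53/2,31] -> miss, prune

Visited [0, 4, 5, 6, 7]. Tests: 5 box, 1 leaf. Nearest: P5.

== RESULT ==
[0, 4, 5, 6, 7]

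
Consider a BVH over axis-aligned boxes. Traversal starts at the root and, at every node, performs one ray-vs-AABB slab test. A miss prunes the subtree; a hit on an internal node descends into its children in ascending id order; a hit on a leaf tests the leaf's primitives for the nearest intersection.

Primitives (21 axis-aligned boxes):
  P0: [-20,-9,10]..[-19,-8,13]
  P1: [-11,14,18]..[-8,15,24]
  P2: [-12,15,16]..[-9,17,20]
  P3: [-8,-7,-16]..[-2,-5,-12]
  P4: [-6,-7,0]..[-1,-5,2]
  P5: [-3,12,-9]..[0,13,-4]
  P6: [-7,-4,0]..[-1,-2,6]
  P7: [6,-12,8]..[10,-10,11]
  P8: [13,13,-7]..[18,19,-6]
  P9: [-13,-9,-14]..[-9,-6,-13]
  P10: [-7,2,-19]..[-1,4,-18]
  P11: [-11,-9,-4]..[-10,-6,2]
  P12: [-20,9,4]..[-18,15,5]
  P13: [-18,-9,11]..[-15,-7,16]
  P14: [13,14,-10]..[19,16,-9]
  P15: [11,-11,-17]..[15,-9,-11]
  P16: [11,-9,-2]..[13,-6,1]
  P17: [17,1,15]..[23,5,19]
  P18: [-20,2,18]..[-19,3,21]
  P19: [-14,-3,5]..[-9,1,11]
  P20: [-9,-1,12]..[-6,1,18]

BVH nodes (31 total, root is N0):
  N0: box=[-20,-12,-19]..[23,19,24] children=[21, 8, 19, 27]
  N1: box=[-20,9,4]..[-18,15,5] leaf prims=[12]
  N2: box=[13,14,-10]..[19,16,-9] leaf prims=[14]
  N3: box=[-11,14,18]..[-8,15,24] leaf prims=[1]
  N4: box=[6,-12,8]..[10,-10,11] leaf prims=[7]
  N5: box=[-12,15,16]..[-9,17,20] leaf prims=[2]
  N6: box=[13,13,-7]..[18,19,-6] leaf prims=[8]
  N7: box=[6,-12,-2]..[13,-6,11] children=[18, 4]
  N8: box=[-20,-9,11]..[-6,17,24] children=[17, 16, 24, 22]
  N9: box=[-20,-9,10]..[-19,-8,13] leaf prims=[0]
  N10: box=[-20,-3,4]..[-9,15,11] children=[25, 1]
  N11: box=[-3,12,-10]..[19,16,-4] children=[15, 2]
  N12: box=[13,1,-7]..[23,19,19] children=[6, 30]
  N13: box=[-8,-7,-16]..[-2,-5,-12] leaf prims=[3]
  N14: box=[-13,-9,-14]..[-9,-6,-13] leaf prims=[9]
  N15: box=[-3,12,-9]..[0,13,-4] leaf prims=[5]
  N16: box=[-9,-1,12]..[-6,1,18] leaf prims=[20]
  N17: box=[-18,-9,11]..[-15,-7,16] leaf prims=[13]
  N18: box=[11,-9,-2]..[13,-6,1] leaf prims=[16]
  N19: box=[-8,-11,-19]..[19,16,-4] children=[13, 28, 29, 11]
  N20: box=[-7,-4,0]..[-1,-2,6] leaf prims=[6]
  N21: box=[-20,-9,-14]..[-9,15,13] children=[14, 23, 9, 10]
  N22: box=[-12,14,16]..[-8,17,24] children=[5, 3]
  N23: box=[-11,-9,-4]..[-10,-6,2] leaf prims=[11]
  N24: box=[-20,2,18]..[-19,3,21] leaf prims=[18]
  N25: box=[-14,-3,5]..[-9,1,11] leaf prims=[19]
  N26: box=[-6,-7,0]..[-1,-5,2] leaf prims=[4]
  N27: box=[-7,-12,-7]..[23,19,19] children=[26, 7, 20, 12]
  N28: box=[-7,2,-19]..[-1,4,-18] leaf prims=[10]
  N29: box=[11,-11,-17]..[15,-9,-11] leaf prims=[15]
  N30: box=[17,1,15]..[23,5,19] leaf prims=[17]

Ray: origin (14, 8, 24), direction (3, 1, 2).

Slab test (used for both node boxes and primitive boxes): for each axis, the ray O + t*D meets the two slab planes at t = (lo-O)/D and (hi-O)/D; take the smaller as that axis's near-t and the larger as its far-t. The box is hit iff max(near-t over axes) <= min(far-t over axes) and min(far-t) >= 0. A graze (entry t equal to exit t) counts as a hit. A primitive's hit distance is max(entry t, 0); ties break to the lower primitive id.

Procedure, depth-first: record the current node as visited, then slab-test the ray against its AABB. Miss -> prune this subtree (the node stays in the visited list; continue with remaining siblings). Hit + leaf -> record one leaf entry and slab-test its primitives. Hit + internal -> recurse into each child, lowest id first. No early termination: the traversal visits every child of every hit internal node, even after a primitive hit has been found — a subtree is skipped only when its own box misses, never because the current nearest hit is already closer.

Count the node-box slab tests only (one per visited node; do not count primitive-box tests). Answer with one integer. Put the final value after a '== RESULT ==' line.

Traverse from the root:
N0 x:[-34/3,3] y:[-20,11] z:[-43/2,0] -> hit [-34/3,0], descend [8, 19, 21, 27]
  N8 x:[-34/3,-20/3] y:[-17,9] z:[-13/2,0] -> miss, prune
  N19 x:[-22/3,5/3] y:[-19,8] z:[-43/2,-14] -> miss, prune
  N21 x:[-34/3,-23/3] y:[-17,7] z:[-19,-11/2] -> miss, prune
  N27 x:[-7,3] y:[-20,11] z:[-31/2,-5/2] -> miss, prune

order=[0, 8, 19, 21, 27]  |boxes|=5  |leaves|=0  hit=miss

== RESULT ==
5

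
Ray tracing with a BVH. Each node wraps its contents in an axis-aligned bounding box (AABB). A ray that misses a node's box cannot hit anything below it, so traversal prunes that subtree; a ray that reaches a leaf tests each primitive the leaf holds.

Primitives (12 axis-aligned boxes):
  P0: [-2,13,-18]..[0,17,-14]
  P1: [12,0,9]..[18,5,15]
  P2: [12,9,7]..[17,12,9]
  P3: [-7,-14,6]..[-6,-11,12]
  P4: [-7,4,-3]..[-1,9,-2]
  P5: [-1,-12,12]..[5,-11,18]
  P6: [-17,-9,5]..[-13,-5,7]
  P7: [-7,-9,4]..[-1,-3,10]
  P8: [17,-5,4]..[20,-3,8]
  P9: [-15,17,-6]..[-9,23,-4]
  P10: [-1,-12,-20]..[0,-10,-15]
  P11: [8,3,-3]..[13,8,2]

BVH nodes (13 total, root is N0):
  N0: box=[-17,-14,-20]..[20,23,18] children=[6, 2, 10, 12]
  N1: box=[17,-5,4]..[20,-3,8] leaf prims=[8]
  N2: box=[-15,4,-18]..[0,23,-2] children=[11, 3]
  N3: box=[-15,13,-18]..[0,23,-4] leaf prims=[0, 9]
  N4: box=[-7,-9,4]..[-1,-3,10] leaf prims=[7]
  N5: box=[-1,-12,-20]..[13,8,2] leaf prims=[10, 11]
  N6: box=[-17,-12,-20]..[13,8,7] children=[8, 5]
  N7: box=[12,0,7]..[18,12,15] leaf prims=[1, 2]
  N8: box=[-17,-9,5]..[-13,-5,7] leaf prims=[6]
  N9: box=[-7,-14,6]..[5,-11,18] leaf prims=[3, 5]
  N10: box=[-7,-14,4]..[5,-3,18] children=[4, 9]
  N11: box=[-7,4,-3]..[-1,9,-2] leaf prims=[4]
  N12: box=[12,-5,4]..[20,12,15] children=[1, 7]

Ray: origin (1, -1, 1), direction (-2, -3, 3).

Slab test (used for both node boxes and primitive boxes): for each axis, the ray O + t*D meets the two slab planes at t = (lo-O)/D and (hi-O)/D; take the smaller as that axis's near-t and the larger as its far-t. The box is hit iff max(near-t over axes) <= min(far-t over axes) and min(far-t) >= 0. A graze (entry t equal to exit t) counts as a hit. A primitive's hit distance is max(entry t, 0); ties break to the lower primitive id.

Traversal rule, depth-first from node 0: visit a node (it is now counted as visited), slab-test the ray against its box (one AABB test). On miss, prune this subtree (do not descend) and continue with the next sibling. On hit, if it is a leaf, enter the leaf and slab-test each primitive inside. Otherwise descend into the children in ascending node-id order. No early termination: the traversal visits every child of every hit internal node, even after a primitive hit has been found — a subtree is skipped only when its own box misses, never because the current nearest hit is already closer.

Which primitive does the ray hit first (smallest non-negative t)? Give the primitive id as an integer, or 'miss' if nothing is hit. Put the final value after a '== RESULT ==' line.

Walk:
N0 x:[-19/2,9] y:[-8,13/3] z:[-7,17/3] -> hit [-7,13/3], descend [2, 6, 10, 12]
  N2 x:[1/2,8] y:[-8,-5/3] z:[-19/3,-1] -> miss, prune
  N6 x:[-6,9] y:[-3,11/3] z:[-7,2] -> hit [-3,2], descend [5, 8]
    N5 x:[-6,1] y:[-3,11/3] z:[-7,1/3] -> hit [-3,1/3] leaf, test {P10(miss), P11(miss)}
    N8 x:[7,9] y:[4/3,8/3] z:[4/3,2] -> miss, prune
  N10 x:[-2,4] y:[2/3,13/3] z:[1,17/3] -> hit [1,4], descend [4, 9]
    N4 x:[1,4] y:[2/3,8/3] z:[1,3] -> hit [1,8/3] leaf, test {P7@t=1}
    N9 x:[-2,4] y:[10/3,13/3] z:[5/3,17/3] -> hit [10/3,4] leaf, test {P3@t=7/2, P5(miss)}
  N12 x:[-19/2,-11/2] y:[-13/3,4/3] z:[1,14/3] -> miss, prune

9 AABB tests over nodes [0, 2, 6, 5, 8, 10, 4, 9, 12]; 3 leaves entered; closest P7.

== RESULT ==
7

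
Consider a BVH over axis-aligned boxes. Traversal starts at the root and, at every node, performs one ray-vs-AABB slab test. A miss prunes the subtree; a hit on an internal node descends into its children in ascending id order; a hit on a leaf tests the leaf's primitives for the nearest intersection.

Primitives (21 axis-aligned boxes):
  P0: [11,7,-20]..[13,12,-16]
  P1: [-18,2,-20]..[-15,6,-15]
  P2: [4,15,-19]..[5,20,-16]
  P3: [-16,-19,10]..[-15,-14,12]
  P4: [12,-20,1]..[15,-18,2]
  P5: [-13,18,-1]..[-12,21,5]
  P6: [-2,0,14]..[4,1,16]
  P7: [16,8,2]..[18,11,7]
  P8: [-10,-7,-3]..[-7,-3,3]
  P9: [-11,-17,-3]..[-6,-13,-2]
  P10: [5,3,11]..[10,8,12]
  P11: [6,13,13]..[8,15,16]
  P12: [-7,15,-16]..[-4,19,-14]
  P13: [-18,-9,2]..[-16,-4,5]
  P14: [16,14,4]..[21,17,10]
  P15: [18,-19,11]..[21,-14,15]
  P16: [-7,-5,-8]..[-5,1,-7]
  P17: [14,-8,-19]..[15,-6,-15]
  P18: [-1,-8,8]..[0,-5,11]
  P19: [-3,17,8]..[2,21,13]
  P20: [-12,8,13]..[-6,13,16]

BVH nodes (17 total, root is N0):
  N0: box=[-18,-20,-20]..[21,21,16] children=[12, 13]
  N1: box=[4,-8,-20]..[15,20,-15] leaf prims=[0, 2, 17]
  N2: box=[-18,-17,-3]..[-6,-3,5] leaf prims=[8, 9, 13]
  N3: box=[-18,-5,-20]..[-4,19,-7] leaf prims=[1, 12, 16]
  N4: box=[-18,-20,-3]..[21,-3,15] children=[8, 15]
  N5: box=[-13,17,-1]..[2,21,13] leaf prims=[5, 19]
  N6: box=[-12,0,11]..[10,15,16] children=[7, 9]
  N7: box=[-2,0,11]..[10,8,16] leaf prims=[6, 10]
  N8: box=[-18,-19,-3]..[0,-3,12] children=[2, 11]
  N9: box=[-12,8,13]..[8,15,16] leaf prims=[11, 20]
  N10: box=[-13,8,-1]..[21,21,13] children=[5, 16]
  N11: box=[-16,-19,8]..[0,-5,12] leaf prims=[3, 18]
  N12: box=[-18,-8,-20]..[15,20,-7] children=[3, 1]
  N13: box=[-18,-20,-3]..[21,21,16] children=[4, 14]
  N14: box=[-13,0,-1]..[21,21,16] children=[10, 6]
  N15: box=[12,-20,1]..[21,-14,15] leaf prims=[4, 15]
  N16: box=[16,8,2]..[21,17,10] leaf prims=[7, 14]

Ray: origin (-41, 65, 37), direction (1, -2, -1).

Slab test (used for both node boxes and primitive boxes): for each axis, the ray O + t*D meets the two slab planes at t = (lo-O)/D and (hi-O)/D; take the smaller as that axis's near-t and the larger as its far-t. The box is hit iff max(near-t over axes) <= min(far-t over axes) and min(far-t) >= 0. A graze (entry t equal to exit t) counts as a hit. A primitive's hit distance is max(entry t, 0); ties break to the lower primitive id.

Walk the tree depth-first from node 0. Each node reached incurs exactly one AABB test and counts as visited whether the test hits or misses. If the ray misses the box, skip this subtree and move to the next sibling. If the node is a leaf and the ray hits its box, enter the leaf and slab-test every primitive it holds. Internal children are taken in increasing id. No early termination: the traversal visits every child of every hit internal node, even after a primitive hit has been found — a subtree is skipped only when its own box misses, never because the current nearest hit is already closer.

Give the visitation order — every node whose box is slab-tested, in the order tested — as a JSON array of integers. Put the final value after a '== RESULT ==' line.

Walk:
N0 x:[23,62] y:[22,85/2] z:[21,57] -> hit [23,85/2], descend [12, 13]
  N12 x:[23,56] y:[45/2,73/2] z:[44,57] -> miss, prune
  N13 x:[23,62] y:[22,85/2] z:[21,40] -> hit [23,40], descend [4, 14]
    N4 x:[23,62] y:[34,85/2] z:[22,40] -> hit [34,40], descend [8, 15]
      N8 x:[23,41] y:[34,42] z:[25,40] -> hit [34,40], descend [2, 11]
        N2 x:[23,35] y:[34,41] z:[32,40] -> hit [34,35] leaf, test {P8@t=34, P9(miss), P13(miss)}
        N11 x:[25,41] y:[35,42] z:[25,29] -> miss, prune
      N15 x:[53,62] y:[79/2,85/2] z:[22,36] -> miss, prune
    N14 x:[28,62] y:[22,65/2] z:[21,38] -> hit [28,65/2], descend [6, 10]
      N6 x:[29,51] y:[25,65/2] z:[21,26] -> miss, prune
      N10 x:[28,62] y:[22,57/2] z:[24,38] -> hit [28,57/2], descend [5, 16]
        N5 x:[28,43] y:[22,24] z:[24,38] -> miss, prune
        N16 x:[57,62] y:[24,57/2] z:[27,35] -> miss, prune

Visited [0, 12, 13, 4, 8, 2, 11, 15, 14, 6, 10, 5, 16]. Tests: 13 box, 1 leaf. Nearest: P8.

== RESULT ==
[0, 12, 13, 4, 8, 2, 11, 15, 14, 6, 10, 5, 16]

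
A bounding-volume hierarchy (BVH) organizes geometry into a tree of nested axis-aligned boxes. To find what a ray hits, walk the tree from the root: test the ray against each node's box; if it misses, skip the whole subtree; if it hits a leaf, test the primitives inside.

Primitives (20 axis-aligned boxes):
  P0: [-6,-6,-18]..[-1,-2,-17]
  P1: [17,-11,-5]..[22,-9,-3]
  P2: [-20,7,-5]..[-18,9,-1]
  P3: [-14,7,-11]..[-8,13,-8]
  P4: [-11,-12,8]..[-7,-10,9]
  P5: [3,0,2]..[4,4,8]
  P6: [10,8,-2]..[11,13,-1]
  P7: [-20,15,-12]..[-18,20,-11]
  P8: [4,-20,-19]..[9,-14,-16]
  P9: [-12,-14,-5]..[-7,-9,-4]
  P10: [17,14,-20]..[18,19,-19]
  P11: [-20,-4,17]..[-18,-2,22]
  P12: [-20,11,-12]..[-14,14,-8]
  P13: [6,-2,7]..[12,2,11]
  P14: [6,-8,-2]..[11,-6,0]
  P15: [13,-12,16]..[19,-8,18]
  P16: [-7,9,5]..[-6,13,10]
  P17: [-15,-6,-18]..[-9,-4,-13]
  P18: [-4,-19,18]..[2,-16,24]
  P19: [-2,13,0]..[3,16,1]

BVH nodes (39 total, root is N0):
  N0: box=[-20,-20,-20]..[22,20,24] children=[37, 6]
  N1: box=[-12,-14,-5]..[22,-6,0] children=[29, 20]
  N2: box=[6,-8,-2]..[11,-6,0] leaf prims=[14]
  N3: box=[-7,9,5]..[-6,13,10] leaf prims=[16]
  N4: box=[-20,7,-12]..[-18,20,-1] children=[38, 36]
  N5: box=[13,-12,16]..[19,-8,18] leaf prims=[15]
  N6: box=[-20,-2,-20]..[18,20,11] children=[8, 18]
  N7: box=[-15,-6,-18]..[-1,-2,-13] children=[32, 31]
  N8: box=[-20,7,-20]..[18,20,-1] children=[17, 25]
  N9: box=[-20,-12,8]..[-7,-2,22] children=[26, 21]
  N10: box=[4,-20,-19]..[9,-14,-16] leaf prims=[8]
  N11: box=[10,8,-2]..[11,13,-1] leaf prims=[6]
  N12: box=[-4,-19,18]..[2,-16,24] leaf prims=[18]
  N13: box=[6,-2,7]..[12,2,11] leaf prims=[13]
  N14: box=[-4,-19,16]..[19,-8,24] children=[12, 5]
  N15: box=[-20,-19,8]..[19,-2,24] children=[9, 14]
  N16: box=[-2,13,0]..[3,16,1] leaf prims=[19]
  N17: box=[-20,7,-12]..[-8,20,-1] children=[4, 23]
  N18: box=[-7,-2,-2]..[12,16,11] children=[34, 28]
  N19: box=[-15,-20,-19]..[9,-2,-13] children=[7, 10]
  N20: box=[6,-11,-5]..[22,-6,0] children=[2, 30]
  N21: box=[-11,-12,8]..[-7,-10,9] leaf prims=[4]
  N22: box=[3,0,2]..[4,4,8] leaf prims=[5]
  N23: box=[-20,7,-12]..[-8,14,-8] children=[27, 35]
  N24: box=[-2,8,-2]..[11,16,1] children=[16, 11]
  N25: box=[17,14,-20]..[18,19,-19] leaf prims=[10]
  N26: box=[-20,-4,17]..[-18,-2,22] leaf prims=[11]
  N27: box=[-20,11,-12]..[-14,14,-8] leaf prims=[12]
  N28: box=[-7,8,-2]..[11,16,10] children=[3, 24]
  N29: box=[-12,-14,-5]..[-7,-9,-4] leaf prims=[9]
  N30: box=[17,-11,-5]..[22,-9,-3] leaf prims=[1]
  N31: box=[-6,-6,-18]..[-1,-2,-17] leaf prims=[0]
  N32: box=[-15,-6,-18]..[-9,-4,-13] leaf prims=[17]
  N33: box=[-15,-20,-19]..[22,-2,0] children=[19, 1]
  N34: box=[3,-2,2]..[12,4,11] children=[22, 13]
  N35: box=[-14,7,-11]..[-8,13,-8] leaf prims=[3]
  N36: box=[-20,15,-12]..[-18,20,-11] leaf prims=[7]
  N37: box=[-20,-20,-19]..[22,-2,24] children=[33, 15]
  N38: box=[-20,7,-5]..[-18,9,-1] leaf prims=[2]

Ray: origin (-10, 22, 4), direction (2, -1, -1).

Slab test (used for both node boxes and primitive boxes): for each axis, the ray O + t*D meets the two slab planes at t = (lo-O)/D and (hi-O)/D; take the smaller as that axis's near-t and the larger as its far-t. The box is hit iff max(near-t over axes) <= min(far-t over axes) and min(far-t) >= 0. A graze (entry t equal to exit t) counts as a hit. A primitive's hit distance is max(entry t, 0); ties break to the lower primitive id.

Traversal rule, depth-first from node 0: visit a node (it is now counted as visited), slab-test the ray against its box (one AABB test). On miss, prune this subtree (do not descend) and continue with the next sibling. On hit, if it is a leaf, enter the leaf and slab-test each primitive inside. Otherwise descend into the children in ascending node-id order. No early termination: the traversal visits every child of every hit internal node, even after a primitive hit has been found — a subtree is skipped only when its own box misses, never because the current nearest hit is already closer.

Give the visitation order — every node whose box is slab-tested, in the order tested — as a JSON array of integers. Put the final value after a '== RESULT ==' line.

Trace the traversal:
N0 x:[-5,16] y:[2,42] z:[-20,24] -> hit [2,16], descend [6, 37]
  N6 x:[-5,14] y:[2,24] z:[-7,24] -> hit [2,14], descend [8, 18]
    N8 x:[-5,14] y:[2,15] z:[5,24] -> hit [5,14], descend [17, 25]
      N17 x:[-5,1] y:[2,15] z:[5,16] -> miss, prune
      N25 x:[27/2,14] y:[3,8] z:[23,24] -> miss, prune
    N18 x:[3/2,11] y:[6,24] z:[-7,6] -> hit [6,6], descend [28, 34]
      N28 x:[3/2,21/2] y:[6,14] z:[-6,6] -> hit [6,6], descend [3, 24]
        N3 x:[3/2,2] y:[9,13] z:[-6,-1] -> miss, prune
        N24 x:[4,21/2] y:[6,14] z:[3,6] -> hit [6,6], descend [11, 16]
          N11 x:[10,21/2] y:[9,14] z:[5,6] -> miss, prune
          N16 x:[4,13/2] y:[6,9] z:[3,4] -> miss, prune
      N34 x:[13/2,11] y:[18,24] z:[-7,2] -> miss, prune
  N37 x:[-5,16] y:[24,42] z:[-20,23] -> miss, prune

Summary -> nodes [0, 6, 8, 17, 25, 18, 28, 3, 24, 11, 16, 34, 37]; box-tests=13; leaf-entries=0; first=miss

== RESULT ==
[0, 6, 8, 17, 25, 18, 28, 3, 24, 11, 16, 34, 37]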